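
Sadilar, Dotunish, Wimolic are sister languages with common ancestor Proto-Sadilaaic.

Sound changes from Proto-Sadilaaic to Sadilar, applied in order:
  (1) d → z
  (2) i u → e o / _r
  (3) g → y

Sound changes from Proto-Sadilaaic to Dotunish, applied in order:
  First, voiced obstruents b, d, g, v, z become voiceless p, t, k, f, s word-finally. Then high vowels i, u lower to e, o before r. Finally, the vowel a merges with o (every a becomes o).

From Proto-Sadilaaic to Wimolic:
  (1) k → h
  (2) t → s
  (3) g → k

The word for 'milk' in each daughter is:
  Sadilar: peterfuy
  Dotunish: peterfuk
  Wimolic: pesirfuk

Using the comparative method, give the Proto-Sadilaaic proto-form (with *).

Position 3: Sadilar has t, Dotunish has t, Wimolic has s. Sadilar preserves t here (none of its changes turn any other segment into t), so the proto-segment is *t.
Position 4: Sadilar has e, Dotunish has e, Wimolic has i. Wimolic preserves i here (none of its changes turn any other segment into i), so the proto-segment is *i.
Position 8: Sadilar has y, Dotunish has k, Wimolic has k. In Wimolic, k can only continue *g, so the proto-segment is *g.
Continuing position by position gives *petirfug; check it forward:
Sadilar: *petirfug > peterfug > peterfuy  (by pre-rhotic lowering, unconditioned shift)
Dotunish: *petirfug
  petirfug → petirfuk   [final devoicing]
  petirfuk → peterfuk   [pre-rhotic lowering]
  peterfuk (rule 3 does not apply)
  giving Dotunish peterfuk.
Wimolic: *petirfug
  petirfug (rule 1 does not apply)
  petirfug → pesirfug   [unconditioned shift]
  pesirfug → pesirfuk   [unconditioned shift]
  giving Wimolic pesirfuk.
Only *petirfug yields all of Sadilar peterfuy, Dotunish peterfuk, Wimolic pesirfuk.

*petirfug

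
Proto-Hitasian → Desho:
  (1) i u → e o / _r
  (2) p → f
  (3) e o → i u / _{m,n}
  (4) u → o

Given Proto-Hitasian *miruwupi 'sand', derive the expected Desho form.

merowofi

Desho: start from *miruwupi.
  rule 1 (pre-rhotic lowering): miruwupi → meruwupi
  rule 2 (unconditioned shift): meruwupi → meruwufi
  rule 3: no change — meruwufi
  rule 4 (vowel merger): meruwufi → merowofi
  ⇒ Desho merowofi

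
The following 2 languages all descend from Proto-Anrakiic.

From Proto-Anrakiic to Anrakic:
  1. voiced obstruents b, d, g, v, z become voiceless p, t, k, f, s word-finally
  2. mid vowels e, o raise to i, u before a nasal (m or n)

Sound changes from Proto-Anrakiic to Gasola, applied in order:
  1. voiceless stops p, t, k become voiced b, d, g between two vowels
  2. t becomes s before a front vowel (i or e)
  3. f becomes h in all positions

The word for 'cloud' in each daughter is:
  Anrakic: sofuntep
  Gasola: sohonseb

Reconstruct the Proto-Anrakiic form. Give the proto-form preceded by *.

Position 4: Anrakic has u, Gasola has o. Gasola preserves o here (none of its changes turn any other segment into o), so the proto-segment is *o.
Position 8: Anrakic has p, Gasola has b. Taking the neighbouring segments as reconstructed: Anrakic p could go back to *p or *b; Gasola b can only go back to *b — the one source consistent with every daughter is *b.
Position 3: Anrakic has f, Gasola has h. Taking the neighbouring segments as reconstructed: Anrakic f can only go back to *f; Gasola h could go back to *f or *h — the one source consistent with every daughter is *f.
This points to *sofonteb. Verify forward in each daughter:
Anrakic: *sofonteb > sofontep > sofuntep  (by final devoicing, pre-nasal raising)
Gasola: *sofonteb > sofonseb > sohonseb  (by palatalisation, unconditioned shift)
Only *sofonteb yields all of Anrakic sofuntep, Gasola sohonseb.

*sofonteb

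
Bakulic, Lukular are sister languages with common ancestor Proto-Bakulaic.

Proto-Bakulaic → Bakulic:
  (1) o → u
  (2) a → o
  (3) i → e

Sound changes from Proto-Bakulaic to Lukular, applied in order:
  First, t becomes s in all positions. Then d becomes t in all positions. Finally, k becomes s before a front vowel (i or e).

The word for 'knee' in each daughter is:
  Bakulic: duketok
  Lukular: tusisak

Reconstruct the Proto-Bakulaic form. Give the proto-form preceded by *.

*dukitak

Position 1: Bakulic has d, Lukular has t. Bakulic preserves d here (none of its changes turn any other segment into d), so the proto-segment is *d.
Position 6: Bakulic has o, Lukular has a. Lukular preserves a here (none of its changes turn any other segment into a), so the proto-segment is *a.
Position 4: Bakulic has e, Lukular has i. Lukular preserves i here (none of its changes turn any other segment into i), so the proto-segment is *i.
Verify the candidate proto-form against each daughter:
Bakulic: start from *dukitak.
  rule 1: no change — dukitak
  rule 2 (vowel merger): dukitak → dukitok
  rule 3 (vowel merger): dukitok → duketok
  ⇒ Bakulic duketok
Lukular: *dukitak > dukisak > tukisak > tusisak  (by unconditioned shift, unconditioned shift, palatalisation)
*dukitak is the unique common source.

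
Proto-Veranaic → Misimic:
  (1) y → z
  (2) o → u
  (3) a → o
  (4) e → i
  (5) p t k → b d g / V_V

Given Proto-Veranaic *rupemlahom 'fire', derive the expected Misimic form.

rubimlohum

Misimic: *rupemlahom > rupemlahum > rupemlohum > rupimlohum > rubimlohum  (by vowel merger, vowel merger, vowel merger, intervocalic voicing)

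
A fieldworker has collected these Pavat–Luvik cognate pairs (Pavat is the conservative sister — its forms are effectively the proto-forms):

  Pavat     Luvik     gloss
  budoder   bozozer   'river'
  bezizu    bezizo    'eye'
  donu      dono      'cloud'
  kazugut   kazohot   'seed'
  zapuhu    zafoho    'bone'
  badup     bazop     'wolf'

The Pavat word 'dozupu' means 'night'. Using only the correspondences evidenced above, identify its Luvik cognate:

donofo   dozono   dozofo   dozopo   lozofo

badup ~ bazop — Pavat u corresponds to Luvik o after a consonant, before a labial obstruent.
zapuhu ~ zafoho — Pavat p corresponds to Luvik f between vowels (before a back vowel).
bezizu ~ bezizo, donu ~ dono — Pavat u corresponds to Luvik o word-finally.
Applying these to Pavat 'dozupu':
  dozupu → dozopu   (u→o after a consonant, before a labial obstruent)
  dozopu → dozofu   (p→f between vowels (before a back vowel))
  dozofu → dozofo   (u→o word-finally)
So the Luvik cognate is 'dozofo'.

dozofo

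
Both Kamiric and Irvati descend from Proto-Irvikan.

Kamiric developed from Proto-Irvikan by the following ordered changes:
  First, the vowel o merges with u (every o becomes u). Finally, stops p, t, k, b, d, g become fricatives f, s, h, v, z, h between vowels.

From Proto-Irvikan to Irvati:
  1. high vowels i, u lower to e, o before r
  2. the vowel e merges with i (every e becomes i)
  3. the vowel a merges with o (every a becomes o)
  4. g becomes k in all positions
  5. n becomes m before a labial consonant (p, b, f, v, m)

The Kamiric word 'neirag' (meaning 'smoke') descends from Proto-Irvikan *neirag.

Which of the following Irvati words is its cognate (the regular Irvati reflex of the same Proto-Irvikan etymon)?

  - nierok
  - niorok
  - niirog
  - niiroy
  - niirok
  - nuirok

niirok

Irvati: start from *neirag.
  rule 1 (pre-rhotic lowering): neirag → neerag
  rule 2 (vowel merger): neerag → niirag
  rule 3 (vowel merger): niirag → niirog
  rule 4 (unconditioned shift): niirog → niirok
  rule 5: no change — niirok
  ⇒ Irvati niirok
The other candidates each miss or misapply at least one Irvati change.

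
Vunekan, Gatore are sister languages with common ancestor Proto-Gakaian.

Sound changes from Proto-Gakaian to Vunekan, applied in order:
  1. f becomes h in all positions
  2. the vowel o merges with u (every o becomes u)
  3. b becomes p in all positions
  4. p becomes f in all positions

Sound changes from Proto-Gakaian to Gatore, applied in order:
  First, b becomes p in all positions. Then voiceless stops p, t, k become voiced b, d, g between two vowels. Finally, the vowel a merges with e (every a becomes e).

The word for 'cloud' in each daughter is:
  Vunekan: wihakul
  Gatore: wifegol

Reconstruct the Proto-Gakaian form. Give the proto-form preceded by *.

*wifakol

Position 3: Vunekan has h, Gatore has f. Gatore preserves f here (none of its changes turn any other segment into f), so the proto-segment is *f.
Position 6: Vunekan has u, Gatore has o. Gatore preserves o here (none of its changes turn any other segment into o), so the proto-segment is *o.
Continuing position by position gives *wifakol; check it forward:
Vunekan: *wifakol
  wifakol → wihakol   [unconditioned shift]
  wihakol → wihakul   [vowel merger]
  wihakul (rule 3 does not apply)
  wihakul (rule 4 does not apply)
  giving Vunekan wihakul.
Gatore: start from *wifakol.
  rule 1: no change — wifakol
  rule 2 (intervocalic voicing): wifakol → wifagol
  rule 3 (vowel merger): wifagol → wifegol
  ⇒ Gatore wifegol
No other proto-form is consistent with every reflex, so the reconstruction is *wifakol.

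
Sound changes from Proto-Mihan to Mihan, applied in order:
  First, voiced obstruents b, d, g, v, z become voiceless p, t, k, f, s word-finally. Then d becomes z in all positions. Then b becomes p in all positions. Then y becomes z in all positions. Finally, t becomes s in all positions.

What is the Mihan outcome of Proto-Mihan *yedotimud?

Mihan: *yedotimud > yedotimut > yezotimut > zezotimut > zezosimus  (by final devoicing, unconditioned shift, unconditioned shift, unconditioned shift)

zezosimus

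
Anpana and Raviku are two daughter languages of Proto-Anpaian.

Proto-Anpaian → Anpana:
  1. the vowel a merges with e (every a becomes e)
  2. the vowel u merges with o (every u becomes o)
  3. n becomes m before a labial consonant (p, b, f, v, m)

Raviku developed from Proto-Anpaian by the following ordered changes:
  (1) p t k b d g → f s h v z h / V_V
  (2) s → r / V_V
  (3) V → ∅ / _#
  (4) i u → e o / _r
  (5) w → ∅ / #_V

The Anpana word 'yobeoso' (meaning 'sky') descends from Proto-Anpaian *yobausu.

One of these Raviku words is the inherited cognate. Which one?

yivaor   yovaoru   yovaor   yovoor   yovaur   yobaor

Raviku: *yobausu > yovausu > yovauru > yovaur > yovaor  (by intervocalic lenition, rhotacism, apocope, pre-rhotic lowering)
Only 'yovaor' matches the regular Raviku development of *yobausu.

yovaor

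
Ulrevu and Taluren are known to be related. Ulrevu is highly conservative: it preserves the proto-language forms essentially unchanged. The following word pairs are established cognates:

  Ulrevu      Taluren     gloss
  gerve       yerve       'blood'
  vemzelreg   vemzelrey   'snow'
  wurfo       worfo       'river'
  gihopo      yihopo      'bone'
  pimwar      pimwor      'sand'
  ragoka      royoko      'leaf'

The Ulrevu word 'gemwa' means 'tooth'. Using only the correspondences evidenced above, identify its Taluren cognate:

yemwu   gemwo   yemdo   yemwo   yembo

yemwo

gerve ~ yerve — Ulrevu g corresponds to Taluren y word-initially before a front vowel.
ragoka ~ royoko — Ulrevu a corresponds to Taluren o word-finally.
Applying these to Ulrevu 'gemwa':
  gemwa → yemwa   (g→y word-initially before a front vowel)
  yemwa → yemwo   (a→o word-finally)
So the Taluren cognate is 'yemwo'.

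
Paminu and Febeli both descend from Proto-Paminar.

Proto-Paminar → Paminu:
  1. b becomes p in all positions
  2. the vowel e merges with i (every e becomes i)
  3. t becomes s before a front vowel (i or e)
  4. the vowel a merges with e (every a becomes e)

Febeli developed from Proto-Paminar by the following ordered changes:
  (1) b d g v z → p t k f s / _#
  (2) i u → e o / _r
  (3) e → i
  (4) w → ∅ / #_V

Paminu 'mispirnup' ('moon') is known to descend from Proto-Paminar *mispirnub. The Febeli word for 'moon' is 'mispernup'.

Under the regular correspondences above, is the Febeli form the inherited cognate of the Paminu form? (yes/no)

Derive the expected Febeli reflex of *mispirnub:
Febeli: *mispirnub > mispirnup > mispernup > mispirnup  (by final devoicing, pre-rhotic lowering, vowel merger)
The regular Febeli reflex would be 'mispirnup', but the attested form is 'mispernup'. The correspondence is irregular, so they are not cognates (the Febeli form has a different source).

no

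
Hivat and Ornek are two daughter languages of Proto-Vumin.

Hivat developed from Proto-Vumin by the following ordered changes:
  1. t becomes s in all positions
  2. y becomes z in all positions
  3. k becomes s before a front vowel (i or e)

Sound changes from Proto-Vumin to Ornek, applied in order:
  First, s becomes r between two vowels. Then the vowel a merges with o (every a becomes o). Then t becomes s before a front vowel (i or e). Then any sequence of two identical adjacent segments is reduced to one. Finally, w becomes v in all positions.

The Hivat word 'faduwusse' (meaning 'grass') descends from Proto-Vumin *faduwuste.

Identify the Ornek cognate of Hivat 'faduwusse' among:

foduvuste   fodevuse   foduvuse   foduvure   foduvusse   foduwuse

foduvuse

Ornek: start from *faduwuste.
  rule 1: no change — faduwuste
  rule 2 (vowel merger): faduwuste → foduwuste
  rule 3 (palatalisation): foduwuste → foduwusse
  rule 4 (degemination): foduwusse → foduwuse
  rule 5 (unconditioned shift): foduwuse → foduvuse
  ⇒ Ornek foduvuse
The other candidates each miss or misapply at least one Ornek change.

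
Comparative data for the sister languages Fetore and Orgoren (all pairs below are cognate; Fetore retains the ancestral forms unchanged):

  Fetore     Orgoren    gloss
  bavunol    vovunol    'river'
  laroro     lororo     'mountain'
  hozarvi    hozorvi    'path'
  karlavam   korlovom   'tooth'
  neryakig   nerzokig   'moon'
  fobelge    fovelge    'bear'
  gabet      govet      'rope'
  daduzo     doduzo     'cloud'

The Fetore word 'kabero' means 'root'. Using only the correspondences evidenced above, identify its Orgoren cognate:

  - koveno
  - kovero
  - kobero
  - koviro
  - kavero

gabet ~ govet — Fetore a corresponds to Orgoren o after a consonant, before a labial obstruent.
fobelge ~ fovelge, gabet ~ govet — Fetore b corresponds to Orgoren v between vowels (before a front vowel).
Applying these to Fetore 'kabero':
  kabero → kobero   (a→o after a consonant, before a labial obstruent)
  kobero → kovero   (b→v between vowels (before a front vowel))
So the Orgoren cognate is 'kovero'.

kovero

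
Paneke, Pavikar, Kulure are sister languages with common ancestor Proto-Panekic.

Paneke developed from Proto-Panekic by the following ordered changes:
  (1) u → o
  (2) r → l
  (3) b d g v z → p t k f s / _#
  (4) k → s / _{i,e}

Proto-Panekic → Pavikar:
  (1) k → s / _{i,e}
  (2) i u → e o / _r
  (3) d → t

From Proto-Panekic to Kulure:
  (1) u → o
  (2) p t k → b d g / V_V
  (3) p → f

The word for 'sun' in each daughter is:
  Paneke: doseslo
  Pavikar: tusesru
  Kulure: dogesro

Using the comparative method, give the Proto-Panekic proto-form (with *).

*dukesru

Position 1: Paneke has d, Pavikar has t, Kulure has d. Paneke preserves d here (none of its changes turn any other segment into d), so the proto-segment is *d.
Position 6: Paneke has l, Pavikar has r, Kulure has r. Pavikar preserves r here (none of its changes turn any other segment into r), so the proto-segment is *r.
Position 3: Paneke has s, Pavikar has s, Kulure has g. Taking the neighbouring segments as reconstructed: Paneke s could go back to *k or *s; Pavikar s could go back to *k or *s; Kulure g could go back to *k or *g — the one source consistent with every daughter is *k.
Continuing position by position gives *dukesru; check it forward:
Paneke: *dukesru
  dukesru → dokesro   [vowel merger]
  dokesro → dokeslo   [unconditioned shift]
  dokeslo (rule 3 does not apply)
  dokeslo → doseslo   [palatalisation]
  giving Paneke doseslo.
Pavikar: *dukesru > dusesru > tusesru  (by palatalisation, unconditioned shift)
Kulure: *dukesru > dokesro > dogesro  (by vowel merger, intervocalic voicing)
Only *dukesru yields all of Paneke doseslo, Pavikar tusesru, Kulure dogesro.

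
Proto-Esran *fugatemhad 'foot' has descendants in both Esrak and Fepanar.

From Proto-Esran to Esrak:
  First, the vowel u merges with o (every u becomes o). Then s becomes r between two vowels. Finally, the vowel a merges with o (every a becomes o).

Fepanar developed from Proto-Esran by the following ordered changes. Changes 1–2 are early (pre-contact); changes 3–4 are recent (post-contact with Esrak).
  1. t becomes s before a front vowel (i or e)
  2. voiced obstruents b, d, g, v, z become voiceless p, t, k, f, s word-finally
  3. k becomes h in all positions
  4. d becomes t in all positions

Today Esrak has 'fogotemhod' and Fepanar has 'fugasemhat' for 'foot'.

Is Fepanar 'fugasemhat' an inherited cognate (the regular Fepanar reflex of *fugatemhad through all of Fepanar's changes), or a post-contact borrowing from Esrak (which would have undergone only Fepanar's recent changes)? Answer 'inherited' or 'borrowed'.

inherited

If inherited, *fugatemhad would pass through all of Fepanar's changes:
Fepanar: *fugatemhad > fugasemhad > fugasemhat  (by palatalisation, final devoicing)
If borrowed from Esrak 'fogotemhod' after the early changes, it would undergo only the recent ones:
  rule 3 (unconditioned shift): no change (fogotemhod)
  rule 4 (unconditioned shift): fogotemhod → fogotemhot
  ⇒ as a loan: fogotemhot
Fepanar 'fugasemhat' matches the inherited outcome exactly, so it is an inherited cognate, not a loan.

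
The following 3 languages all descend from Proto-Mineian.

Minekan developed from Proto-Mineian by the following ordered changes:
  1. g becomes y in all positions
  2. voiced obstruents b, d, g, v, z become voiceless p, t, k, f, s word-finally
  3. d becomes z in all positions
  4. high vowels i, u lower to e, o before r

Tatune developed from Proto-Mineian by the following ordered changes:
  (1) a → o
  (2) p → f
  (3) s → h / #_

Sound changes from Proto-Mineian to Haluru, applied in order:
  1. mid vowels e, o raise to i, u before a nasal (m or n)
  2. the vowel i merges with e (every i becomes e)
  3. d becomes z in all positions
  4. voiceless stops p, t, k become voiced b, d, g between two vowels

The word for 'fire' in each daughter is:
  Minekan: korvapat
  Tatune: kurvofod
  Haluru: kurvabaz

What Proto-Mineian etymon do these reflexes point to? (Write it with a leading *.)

*kurvapad

Position 6: Minekan has p, Tatune has f, Haluru has b. Taking the neighbouring segments as reconstructed: Minekan p can only go back to *p; Tatune f could go back to *p or *f; Haluru b could go back to *p or *b — the one source consistent with every daughter is *p.
Position 7: Minekan has a, Tatune has o, Haluru has a. Minekan preserves a here (none of its changes turn any other segment into a), so the proto-segment is *a.
Verify the candidate proto-form against each daughter:
Minekan: start from *kurvapad.
  rule 1: no change — kurvapad
  rule 2 (final devoicing): kurvapad → kurvapat
  rule 3: no change — kurvapat
  rule 4 (pre-rhotic lowering): kurvapat → korvapat
  ⇒ Minekan korvapat
Tatune: *kurvapad
  kurvapad → kurvopod   [vowel merger]
  kurvopod → kurvofod   [unconditioned shift]
  kurvofod (rule 3 does not apply)
  giving Tatune kurvofod.
Haluru: *kurvapad
  kurvapad (rule 1 does not apply)
  kurvapad (rule 2 does not apply)
  kurvapad → kurvapaz   [unconditioned shift]
  kurvapaz → kurvabaz   [intervocalic voicing]
  giving Haluru kurvabaz.
No other proto-form is consistent with every reflex, so the reconstruction is *kurvapad.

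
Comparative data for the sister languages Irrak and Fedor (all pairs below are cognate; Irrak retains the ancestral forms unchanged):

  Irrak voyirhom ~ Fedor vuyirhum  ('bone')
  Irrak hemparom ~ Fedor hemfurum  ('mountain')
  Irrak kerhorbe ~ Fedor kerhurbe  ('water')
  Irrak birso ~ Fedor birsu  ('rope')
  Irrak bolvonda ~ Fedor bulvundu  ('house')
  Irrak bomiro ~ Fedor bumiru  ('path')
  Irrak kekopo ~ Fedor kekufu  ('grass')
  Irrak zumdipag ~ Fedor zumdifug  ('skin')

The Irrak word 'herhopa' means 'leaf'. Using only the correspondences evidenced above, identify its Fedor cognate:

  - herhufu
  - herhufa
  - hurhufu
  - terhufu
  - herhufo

herhufu

kekopo ~ kekufu — Irrak o corresponds to Fedor u after a consonant, before a labial obstruent.
zumdipag ~ zumdifug — Irrak p corresponds to Fedor f between vowels (before a back vowel).
bolvonda ~ bulvundu — Irrak a corresponds to Fedor u word-finally.
Applying these to Irrak 'herhopa':
  herhopa → herhupa   (o→u after a consonant, before a labial obstruent)
  herhupa → herhufa   (p→f between vowels (before a back vowel))
  herhufa → herhufu   (a→u word-finally)
So the Fedor cognate is 'herhufu'.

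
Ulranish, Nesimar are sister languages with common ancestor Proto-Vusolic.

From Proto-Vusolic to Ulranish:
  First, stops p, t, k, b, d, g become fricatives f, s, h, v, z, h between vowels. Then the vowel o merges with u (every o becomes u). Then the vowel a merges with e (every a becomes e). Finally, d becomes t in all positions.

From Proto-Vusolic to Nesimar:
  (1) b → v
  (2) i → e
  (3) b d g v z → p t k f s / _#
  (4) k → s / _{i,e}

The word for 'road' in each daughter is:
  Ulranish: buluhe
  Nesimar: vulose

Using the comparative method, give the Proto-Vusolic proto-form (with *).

Position 5: Ulranish has h, Nesimar has s. Taking the neighbouring segments as reconstructed: Ulranish h could go back to *k or *g or *h; Nesimar s could go back to *k or *s — the one source consistent with every daughter is *k.
Position 1: Ulranish has b, Nesimar has v. Ulranish preserves b here (none of its changes turn any other segment into b), so the proto-segment is *b.
Position 4: Ulranish has u, Nesimar has o. Nesimar preserves o here (none of its changes turn any other segment into o), so the proto-segment is *o.
Continuing position by position gives *buloke; check it forward:
Ulranish: *buloke > bulohe > buluhe  (by intervocalic lenition, vowel merger)
Nesimar: start from *buloke.
  rule 1 (unconditioned shift): buloke → vuloke
  rule 2: no change — vuloke
  rule 3: no change — vuloke
  rule 4 (palatalisation): vuloke → vulose
  ⇒ Nesimar vulose
*buloke is the unique common source.

*buloke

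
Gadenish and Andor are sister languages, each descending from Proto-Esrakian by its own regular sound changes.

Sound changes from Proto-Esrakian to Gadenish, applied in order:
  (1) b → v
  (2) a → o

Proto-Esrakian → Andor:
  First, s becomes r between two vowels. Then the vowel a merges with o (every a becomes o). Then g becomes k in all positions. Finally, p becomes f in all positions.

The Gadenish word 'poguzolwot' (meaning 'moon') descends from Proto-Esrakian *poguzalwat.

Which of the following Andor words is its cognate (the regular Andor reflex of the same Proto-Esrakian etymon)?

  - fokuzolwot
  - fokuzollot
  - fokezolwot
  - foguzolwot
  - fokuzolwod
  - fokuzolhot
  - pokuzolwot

fokuzolwot

Andor: *poguzalwat
  poguzalwat (rule 1 does not apply)
  poguzalwat → poguzolwot   [vowel merger]
  poguzolwot → pokuzolwot   [unconditioned shift]
  pokuzolwot → fokuzolwot   [unconditioned shift]
  giving Andor fokuzolwot.
Only 'fokuzolwot' matches the regular Andor development of *poguzalwat.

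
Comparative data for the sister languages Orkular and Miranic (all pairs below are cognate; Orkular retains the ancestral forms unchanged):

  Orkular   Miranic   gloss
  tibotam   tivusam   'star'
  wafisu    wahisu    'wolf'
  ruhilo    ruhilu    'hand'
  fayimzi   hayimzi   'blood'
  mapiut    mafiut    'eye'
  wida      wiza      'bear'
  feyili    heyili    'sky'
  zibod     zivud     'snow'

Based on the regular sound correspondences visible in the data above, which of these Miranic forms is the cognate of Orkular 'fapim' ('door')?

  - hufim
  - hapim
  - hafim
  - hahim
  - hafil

fayimzi ~ hayimzi — Orkular f corresponds to Miranic h word-initially before a back vowel.
mapiut ~ mafiut — Orkular p corresponds to Miranic f between vowels (before a front vowel).
Applying these to Orkular 'fapim':
  fapim → hapim   (f→h word-initially before a back vowel)
  hapim → hafim   (p→f between vowels (before a front vowel))
So the Miranic cognate is 'hafim'.

hafim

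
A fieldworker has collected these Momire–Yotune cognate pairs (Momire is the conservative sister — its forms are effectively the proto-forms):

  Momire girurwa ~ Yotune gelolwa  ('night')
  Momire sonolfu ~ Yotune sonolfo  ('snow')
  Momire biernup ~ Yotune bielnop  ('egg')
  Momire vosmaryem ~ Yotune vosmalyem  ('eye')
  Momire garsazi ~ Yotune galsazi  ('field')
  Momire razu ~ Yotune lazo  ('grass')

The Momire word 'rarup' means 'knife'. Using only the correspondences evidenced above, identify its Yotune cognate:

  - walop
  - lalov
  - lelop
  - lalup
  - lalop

razu ~ lazo — Momire r corresponds to Yotune l word-initially before a back vowel.
girurwa ~ gelolwa — Momire r corresponds to Yotune l between vowels (before a back vowel).
biernup ~ bielnop — Momire u corresponds to Yotune o after a consonant, before a labial obstruent.
Applying these to Momire 'rarup':
  rarup → larup   (r→l word-initially before a back vowel)
  larup → lalup   (r→l between vowels (before a back vowel))
  lalup → lalop   (u→o after a consonant, before a labial obstruent)
So the Yotune cognate is 'lalop'.

lalop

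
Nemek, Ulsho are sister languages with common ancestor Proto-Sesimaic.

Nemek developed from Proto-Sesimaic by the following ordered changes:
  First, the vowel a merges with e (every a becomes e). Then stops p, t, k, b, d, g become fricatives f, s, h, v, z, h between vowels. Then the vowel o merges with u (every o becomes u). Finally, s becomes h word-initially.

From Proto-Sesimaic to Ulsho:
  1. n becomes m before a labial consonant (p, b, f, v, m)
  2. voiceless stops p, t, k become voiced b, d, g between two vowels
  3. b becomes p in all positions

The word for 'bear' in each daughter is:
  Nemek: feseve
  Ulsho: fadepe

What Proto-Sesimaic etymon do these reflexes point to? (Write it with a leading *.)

*fatebe

Position 5: Nemek has v, Ulsho has p. Taking the neighbouring segments as reconstructed: Nemek v could go back to *b or *v; Ulsho p could go back to *p or *b — the one source consistent with every daughter is *b.
Position 2: Nemek has e, Ulsho has a. Ulsho preserves a here (none of its changes turn any other segment into a), so the proto-segment is *a.
Verify the candidate proto-form against each daughter:
Nemek: *fatebe
  fatebe → fetebe   [vowel merger]
  fetebe → feseve   [intervocalic lenition]
  feseve (rule 3 does not apply)
  feseve (rule 4 does not apply)
  giving Nemek feseve.
Ulsho: *fatebe
  fatebe (rule 1 does not apply)
  fatebe → fadebe   [intervocalic voicing]
  fadebe → fadepe   [unconditioned shift]
  giving Ulsho fadepe.
Only *fatebe yields all of Nemek feseve, Ulsho fadepe.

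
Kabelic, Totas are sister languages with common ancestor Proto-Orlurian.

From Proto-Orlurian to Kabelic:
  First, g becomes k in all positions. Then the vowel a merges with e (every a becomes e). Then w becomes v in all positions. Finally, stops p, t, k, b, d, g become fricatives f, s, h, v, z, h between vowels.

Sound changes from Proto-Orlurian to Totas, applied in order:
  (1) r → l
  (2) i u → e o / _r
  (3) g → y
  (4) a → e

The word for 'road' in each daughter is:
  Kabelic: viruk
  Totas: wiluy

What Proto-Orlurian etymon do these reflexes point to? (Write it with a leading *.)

*wirug

Position 3: Kabelic has r, Totas has l. Kabelic preserves r here (none of its changes turn any other segment into r), so the proto-segment is *r.
Position 1: Kabelic has v, Totas has w. Totas preserves w here (none of its changes turn any other segment into w), so the proto-segment is *w.
This points to *wirug. Verify forward in each daughter:
Kabelic: *wirug
  wirug → wiruk   [unconditioned shift]
  wiruk (rule 2 does not apply)
  wiruk → viruk   [unconditioned shift]
  viruk (rule 4 does not apply)
  giving Kabelic viruk.
Totas: start from *wirug.
  rule 1 (unconditioned shift): wirug → wilug
  rule 2: no change — wilug
  rule 3 (unconditioned shift): wilug → wiluy
  rule 4: no change — wiluy
  ⇒ Totas wiluy
*wirug is the unique common source.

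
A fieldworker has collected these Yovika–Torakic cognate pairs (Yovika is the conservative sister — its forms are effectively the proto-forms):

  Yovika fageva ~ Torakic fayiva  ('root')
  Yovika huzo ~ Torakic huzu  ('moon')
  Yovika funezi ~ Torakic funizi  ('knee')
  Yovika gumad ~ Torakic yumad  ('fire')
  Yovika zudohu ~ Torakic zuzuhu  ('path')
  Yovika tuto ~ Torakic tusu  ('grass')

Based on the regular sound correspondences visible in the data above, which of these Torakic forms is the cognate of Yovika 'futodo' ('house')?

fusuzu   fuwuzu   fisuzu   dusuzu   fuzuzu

fusuzu

tuto ~ tusu — Yovika t corresponds to Torakic s between vowels (before a back vowel).
zudohu ~ zuzuhu — Yovika o corresponds to Torakic u after a consonant, before a consonant other than r, m, n, p, b, f, v.
zudohu ~ zuzuhu — Yovika d corresponds to Torakic z between vowels (before a back vowel).
huzo ~ huzu, tuto ~ tusu — Yovika o corresponds to Torakic u word-finally.
Applying these to Yovika 'futodo':
  futodo → fusodo   (t→s between vowels (before a back vowel))
  fusodo → fusudo   (o→u after a consonant, before a consonant other than r, m, n, p, b, f, v)
  fusudo → fusuzo   (d→z between vowels (before a back vowel))
  fusuzo → fusuzu   (o→u word-finally)
So the Torakic cognate is 'fusuzu'.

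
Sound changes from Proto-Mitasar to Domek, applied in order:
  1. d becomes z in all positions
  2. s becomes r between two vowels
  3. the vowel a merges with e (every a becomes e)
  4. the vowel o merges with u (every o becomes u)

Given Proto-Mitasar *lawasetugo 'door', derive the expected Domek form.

leweretugu

Domek: start from *lawasetugo.
  rule 1: no change — lawasetugo
  rule 2 (rhotacism): lawasetugo → lawaretugo
  rule 3 (vowel merger): lawaretugo → leweretugo
  rule 4 (vowel merger): leweretugo → leweretugu
  ⇒ Domek leweretugu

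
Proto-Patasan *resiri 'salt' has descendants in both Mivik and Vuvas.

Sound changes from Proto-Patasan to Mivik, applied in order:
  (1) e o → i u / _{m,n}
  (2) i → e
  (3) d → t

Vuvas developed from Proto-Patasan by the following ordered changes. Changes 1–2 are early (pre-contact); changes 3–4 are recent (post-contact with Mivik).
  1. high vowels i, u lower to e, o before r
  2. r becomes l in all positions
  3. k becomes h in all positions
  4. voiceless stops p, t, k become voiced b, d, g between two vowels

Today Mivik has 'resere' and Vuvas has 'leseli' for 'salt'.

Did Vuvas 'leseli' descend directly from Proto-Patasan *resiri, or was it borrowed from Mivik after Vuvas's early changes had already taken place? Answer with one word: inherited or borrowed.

inherited

If inherited, *resiri would pass through all of Vuvas's changes:
Vuvas: *resiri
  resiri → reseri   [pre-rhotic lowering]
  reseri → leseli   [unconditioned shift]
  leseli (rule 3 does not apply)
  leseli (rule 4 does not apply)
  giving Vuvas leseli.
If borrowed from Mivik 'resere' after the early changes, it would undergo only the recent ones:
  rule 3 (unconditioned shift): no change (resere)
  rule 4 (intervocalic voicing): no change (resere)
  ⇒ as a loan: resere
Vuvas 'leseli' matches the inherited outcome exactly, so it is an inherited cognate, not a loan.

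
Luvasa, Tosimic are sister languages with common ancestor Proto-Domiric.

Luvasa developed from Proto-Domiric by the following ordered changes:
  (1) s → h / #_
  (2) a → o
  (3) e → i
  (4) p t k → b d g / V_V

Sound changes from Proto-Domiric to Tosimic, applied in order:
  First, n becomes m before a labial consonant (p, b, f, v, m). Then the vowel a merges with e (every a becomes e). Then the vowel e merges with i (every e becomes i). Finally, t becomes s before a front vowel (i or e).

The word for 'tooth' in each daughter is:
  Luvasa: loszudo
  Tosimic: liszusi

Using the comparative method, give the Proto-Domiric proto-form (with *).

*laszuta

Position 2: Luvasa has o, Tosimic has i. Taking the neighbouring segments as reconstructed: Luvasa o could go back to *a or *o; Tosimic i could go back to *a or *e or *i — the one source consistent with every daughter is *a.
Position 6: Luvasa has d, Tosimic has s. Taking the neighbouring segments as reconstructed: Luvasa d could go back to *t or *d; Tosimic s could go back to *t or *s — the one source consistent with every daughter is *t.
Verify the candidate proto-form against each daughter:
Luvasa: *laszuta
  laszuta (rule 1 does not apply)
  laszuta → loszuto   [vowel merger]
  loszuto (rule 3 does not apply)
  loszuto → loszudo   [intervocalic voicing]
  giving Luvasa loszudo.
Tosimic: *laszuta
  laszuta (rule 1 does not apply)
  laszuta → leszute   [vowel merger]
  leszute → liszuti   [vowel merger]
  liszuti → liszusi   [palatalisation]
  giving Tosimic liszusi.
*laszuta is the unique common source.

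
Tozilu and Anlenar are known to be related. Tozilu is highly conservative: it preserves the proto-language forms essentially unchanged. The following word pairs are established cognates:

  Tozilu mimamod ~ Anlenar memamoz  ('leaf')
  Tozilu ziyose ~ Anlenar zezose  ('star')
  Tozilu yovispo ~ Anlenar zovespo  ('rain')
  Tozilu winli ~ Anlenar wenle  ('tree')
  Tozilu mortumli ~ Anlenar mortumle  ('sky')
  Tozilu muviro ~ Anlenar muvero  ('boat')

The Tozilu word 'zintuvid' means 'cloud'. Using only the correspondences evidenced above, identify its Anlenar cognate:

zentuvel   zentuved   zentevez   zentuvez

winli ~ wenle — Tozilu i corresponds to Anlenar e after a consonant, before a nasal.
ziyose ~ zezose, yovispo ~ zovespo — Tozilu i corresponds to Anlenar e after a consonant, before a consonant other than r, m, n, p, b, f, v.
mimamod ~ memamoz — Tozilu d corresponds to Anlenar z word-finally.
Applying these to Tozilu 'zintuvid':
  zintuvid → zentuvid   (i→e after a consonant, before a nasal)
  zentuvid → zentuved   (i→e after a consonant, before a consonant other than r, m, n, p, b, f, v)
  zentuved → zentuvez   (d→z word-finally)
So the Anlenar cognate is 'zentuvez'.

zentuvez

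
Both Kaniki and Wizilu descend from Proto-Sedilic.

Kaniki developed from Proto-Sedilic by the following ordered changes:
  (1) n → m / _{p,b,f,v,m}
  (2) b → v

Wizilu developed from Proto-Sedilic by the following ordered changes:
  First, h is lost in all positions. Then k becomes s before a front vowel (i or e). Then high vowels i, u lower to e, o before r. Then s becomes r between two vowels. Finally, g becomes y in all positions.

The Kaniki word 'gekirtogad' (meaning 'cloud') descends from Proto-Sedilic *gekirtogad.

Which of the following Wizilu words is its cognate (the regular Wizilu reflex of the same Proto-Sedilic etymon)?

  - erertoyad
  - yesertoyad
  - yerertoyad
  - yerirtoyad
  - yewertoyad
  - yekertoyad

Wizilu: *gekirtogad
  gekirtogad (rule 1 does not apply)
  gekirtogad → gesirtogad   [palatalisation]
  gesirtogad → gesertogad   [pre-rhotic lowering]
  gesertogad → gerertogad   [rhotacism]
  gerertogad → yerertoyad   [unconditioned shift]
  giving Wizilu yerertoyad.
Only 'yerertoyad' matches the regular Wizilu development of *gekirtogad.

yerertoyad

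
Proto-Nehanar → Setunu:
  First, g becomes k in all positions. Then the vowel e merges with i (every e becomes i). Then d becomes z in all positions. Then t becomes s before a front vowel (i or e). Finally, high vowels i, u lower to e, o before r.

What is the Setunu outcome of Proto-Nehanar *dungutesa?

Setunu: *dungutesa
  dungutesa → dunkutesa   [unconditioned shift]
  dunkutesa → dunkutisa   [vowel merger]
  dunkutisa → zunkutisa   [unconditioned shift]
  zunkutisa → zunkusisa   [palatalisation]
  zunkusisa (rule 5 does not apply)
  giving Setunu zunkusisa.

zunkusisa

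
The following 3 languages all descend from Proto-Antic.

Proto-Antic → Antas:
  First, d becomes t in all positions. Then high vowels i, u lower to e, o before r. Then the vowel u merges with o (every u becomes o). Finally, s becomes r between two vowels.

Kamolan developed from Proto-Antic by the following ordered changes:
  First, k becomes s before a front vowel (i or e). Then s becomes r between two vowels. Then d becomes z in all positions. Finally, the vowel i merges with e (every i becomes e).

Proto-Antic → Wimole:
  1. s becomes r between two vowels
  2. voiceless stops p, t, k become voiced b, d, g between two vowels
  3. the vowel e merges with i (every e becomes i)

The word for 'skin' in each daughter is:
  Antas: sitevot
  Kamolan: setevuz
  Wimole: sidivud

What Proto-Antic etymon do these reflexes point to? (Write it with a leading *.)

Position 4: Antas has e, Kamolan has e, Wimole has i. Taking the neighbouring segments as reconstructed: Antas e can only go back to *e; Kamolan e could go back to *e or *i; Wimole i could go back to *e or *i — the one source consistent with every daughter is *e.
Position 6: Antas has o, Kamolan has u, Wimole has u. Kamolan preserves u here (none of its changes turn any other segment into u), so the proto-segment is *u.
Position 2: Antas has i, Kamolan has e, Wimole has i. Antas preserves i here (none of its changes turn any other segment into i), so the proto-segment is *i.
Verify the candidate proto-form against each daughter:
Antas: *sitevud
  sitevud → sitevut   [unconditioned shift]
  sitevut (rule 2 does not apply)
  sitevut → sitevot   [vowel merger]
  sitevot (rule 4 does not apply)
  giving Antas sitevot.
Kamolan: *sitevud > sitevuz > setevuz  (by unconditioned shift, vowel merger)
Wimole: start from *sitevud.
  rule 1: no change — sitevud
  rule 2 (intervocalic voicing): sitevud → sidevud
  rule 3 (vowel merger): sidevud → sidivud
  ⇒ Wimole sidivud
Only *sitevud yields all of Antas sitevot, Kamolan setevuz, Wimole sidivud.

*sitevud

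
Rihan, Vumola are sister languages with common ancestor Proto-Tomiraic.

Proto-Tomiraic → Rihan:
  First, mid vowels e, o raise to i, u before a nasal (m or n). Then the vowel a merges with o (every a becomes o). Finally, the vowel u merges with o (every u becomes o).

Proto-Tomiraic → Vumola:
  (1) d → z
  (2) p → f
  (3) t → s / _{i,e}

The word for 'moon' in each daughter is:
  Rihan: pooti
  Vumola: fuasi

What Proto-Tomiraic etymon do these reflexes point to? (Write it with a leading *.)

Position 4: Rihan has t, Vumola has s. Rihan preserves t here (none of its changes turn any other segment into t), so the proto-segment is *t.
Position 1: Rihan has p, Vumola has f. Rihan preserves p here (none of its changes turn any other segment into p), so the proto-segment is *p.
This points to *puati. Verify forward in each daughter:
Rihan: *puati > puoti > pooti  (by vowel merger, vowel merger)
Vumola: *puati
  puati (rule 1 does not apply)
  puati → fuati   [unconditioned shift]
  fuati → fuasi   [palatalisation]
  giving Vumola fuasi.
No other proto-form is consistent with every reflex, so the reconstruction is *puati.

*puati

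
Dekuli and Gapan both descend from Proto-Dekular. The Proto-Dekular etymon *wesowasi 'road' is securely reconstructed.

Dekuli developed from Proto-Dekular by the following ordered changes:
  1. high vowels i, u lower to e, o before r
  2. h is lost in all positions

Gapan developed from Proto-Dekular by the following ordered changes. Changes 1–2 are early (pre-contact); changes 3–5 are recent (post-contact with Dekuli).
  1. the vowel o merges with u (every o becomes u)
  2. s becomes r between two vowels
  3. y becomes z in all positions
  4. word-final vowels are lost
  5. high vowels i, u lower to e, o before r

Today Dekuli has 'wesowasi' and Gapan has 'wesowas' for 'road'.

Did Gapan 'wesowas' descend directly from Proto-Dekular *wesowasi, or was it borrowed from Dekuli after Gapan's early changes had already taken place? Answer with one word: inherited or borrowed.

If inherited, *wesowasi would pass through all of Gapan's changes:
Gapan: start from *wesowasi.
  rule 1 (vowel merger): wesowasi → wesuwasi
  rule 2 (rhotacism): wesuwasi → weruwari
  rule 3: no change — weruwari
  rule 4 (apocope): weruwari → weruwar
  rule 5: no change — weruwar
  ⇒ Gapan weruwar
If borrowed from Dekuli 'wesowasi' after the early changes, it would undergo only the recent ones:
  rule 3 (unconditioned shift): no change (wesowasi)
  rule 4 (apocope): wesowasi → wesowas
  rule 5 (pre-rhotic lowering): no change (wesowas)
  ⇒ as a loan: wesowas
Gapan 'wesowas' matches the loan outcome 'wesowas', not the inherited 'weruwar' — it skipped the early Gapan changes, so it was borrowed from Dekuli.

borrowed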